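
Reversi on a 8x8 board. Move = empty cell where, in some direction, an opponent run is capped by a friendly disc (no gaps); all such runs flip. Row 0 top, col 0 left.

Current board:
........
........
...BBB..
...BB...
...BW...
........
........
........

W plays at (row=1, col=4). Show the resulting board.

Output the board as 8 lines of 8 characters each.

Place W at (1,4); scan 8 dirs for brackets.
Dir NW: first cell '.' (not opp) -> no flip
Dir N: first cell '.' (not opp) -> no flip
Dir NE: first cell '.' (not opp) -> no flip
Dir W: first cell '.' (not opp) -> no flip
Dir E: first cell '.' (not opp) -> no flip
Dir SW: opp run (2,3), next='.' -> no flip
Dir S: opp run (2,4) (3,4) capped by W -> flip
Dir SE: opp run (2,5), next='.' -> no flip
All flips: (2,4) (3,4)

Answer: ........
....W...
...BWB..
...BW...
...BW...
........
........
........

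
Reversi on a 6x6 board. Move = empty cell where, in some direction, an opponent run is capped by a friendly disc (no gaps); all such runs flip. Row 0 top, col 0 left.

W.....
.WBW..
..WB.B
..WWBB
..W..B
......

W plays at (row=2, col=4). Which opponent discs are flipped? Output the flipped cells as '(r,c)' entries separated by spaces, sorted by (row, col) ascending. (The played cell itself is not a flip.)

Dir NW: first cell 'W' (not opp) -> no flip
Dir N: first cell '.' (not opp) -> no flip
Dir NE: first cell '.' (not opp) -> no flip
Dir W: opp run (2,3) capped by W -> flip
Dir E: opp run (2,5), next=edge -> no flip
Dir SW: first cell 'W' (not opp) -> no flip
Dir S: opp run (3,4), next='.' -> no flip
Dir SE: opp run (3,5), next=edge -> no flip

Answer: (2,3)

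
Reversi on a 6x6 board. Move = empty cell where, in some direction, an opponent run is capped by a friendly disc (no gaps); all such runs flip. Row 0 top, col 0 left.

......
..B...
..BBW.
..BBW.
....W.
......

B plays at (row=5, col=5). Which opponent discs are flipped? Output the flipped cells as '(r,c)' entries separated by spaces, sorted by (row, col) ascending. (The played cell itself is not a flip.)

Answer: (4,4)

Derivation:
Dir NW: opp run (4,4) capped by B -> flip
Dir N: first cell '.' (not opp) -> no flip
Dir NE: edge -> no flip
Dir W: first cell '.' (not opp) -> no flip
Dir E: edge -> no flip
Dir SW: edge -> no flip
Dir S: edge -> no flip
Dir SE: edge -> no flip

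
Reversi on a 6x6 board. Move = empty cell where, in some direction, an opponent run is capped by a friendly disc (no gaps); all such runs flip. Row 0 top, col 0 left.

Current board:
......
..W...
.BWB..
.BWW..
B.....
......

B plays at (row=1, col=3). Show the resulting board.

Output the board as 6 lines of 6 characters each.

Place B at (1,3); scan 8 dirs for brackets.
Dir NW: first cell '.' (not opp) -> no flip
Dir N: first cell '.' (not opp) -> no flip
Dir NE: first cell '.' (not opp) -> no flip
Dir W: opp run (1,2), next='.' -> no flip
Dir E: first cell '.' (not opp) -> no flip
Dir SW: opp run (2,2) capped by B -> flip
Dir S: first cell 'B' (not opp) -> no flip
Dir SE: first cell '.' (not opp) -> no flip
All flips: (2,2)

Answer: ......
..WB..
.BBB..
.BWW..
B.....
......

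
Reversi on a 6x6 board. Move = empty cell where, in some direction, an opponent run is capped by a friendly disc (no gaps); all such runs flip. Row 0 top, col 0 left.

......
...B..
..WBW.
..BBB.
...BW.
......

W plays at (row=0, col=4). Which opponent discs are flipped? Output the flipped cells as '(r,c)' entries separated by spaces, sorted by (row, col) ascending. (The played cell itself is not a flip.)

Dir NW: edge -> no flip
Dir N: edge -> no flip
Dir NE: edge -> no flip
Dir W: first cell '.' (not opp) -> no flip
Dir E: first cell '.' (not opp) -> no flip
Dir SW: opp run (1,3) capped by W -> flip
Dir S: first cell '.' (not opp) -> no flip
Dir SE: first cell '.' (not opp) -> no flip

Answer: (1,3)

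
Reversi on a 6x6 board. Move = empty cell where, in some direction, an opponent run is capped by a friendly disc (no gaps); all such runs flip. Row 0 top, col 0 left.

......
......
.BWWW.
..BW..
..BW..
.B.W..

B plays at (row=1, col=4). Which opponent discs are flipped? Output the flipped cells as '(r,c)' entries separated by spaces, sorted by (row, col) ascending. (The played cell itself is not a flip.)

Dir NW: first cell '.' (not opp) -> no flip
Dir N: first cell '.' (not opp) -> no flip
Dir NE: first cell '.' (not opp) -> no flip
Dir W: first cell '.' (not opp) -> no flip
Dir E: first cell '.' (not opp) -> no flip
Dir SW: opp run (2,3) capped by B -> flip
Dir S: opp run (2,4), next='.' -> no flip
Dir SE: first cell '.' (not opp) -> no flip

Answer: (2,3)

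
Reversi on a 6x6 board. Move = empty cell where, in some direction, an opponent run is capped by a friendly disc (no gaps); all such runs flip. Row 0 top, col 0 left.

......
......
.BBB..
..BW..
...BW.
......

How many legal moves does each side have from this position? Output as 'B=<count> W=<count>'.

-- B to move --
(2,4): no bracket -> illegal
(3,4): flips 1 -> legal
(3,5): no bracket -> illegal
(4,2): no bracket -> illegal
(4,5): flips 1 -> legal
(5,3): no bracket -> illegal
(5,4): no bracket -> illegal
(5,5): flips 2 -> legal
B mobility = 3
-- W to move --
(1,0): no bracket -> illegal
(1,1): flips 1 -> legal
(1,2): no bracket -> illegal
(1,3): flips 1 -> legal
(1,4): no bracket -> illegal
(2,0): no bracket -> illegal
(2,4): no bracket -> illegal
(3,0): no bracket -> illegal
(3,1): flips 1 -> legal
(3,4): no bracket -> illegal
(4,1): no bracket -> illegal
(4,2): flips 1 -> legal
(5,2): no bracket -> illegal
(5,3): flips 1 -> legal
(5,4): no bracket -> illegal
W mobility = 5

Answer: B=3 W=5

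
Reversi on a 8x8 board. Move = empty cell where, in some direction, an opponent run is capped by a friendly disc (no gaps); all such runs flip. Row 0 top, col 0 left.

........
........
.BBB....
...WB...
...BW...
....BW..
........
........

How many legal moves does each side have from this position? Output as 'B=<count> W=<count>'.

-- B to move --
(2,4): no bracket -> illegal
(3,2): flips 1 -> legal
(3,5): no bracket -> illegal
(4,2): no bracket -> illegal
(4,5): flips 1 -> legal
(4,6): no bracket -> illegal
(5,3): no bracket -> illegal
(5,6): flips 1 -> legal
(6,4): no bracket -> illegal
(6,5): no bracket -> illegal
(6,6): flips 3 -> legal
B mobility = 4
-- W to move --
(1,0): no bracket -> illegal
(1,1): flips 1 -> legal
(1,2): no bracket -> illegal
(1,3): flips 1 -> legal
(1,4): no bracket -> illegal
(2,0): no bracket -> illegal
(2,4): flips 1 -> legal
(2,5): no bracket -> illegal
(3,0): no bracket -> illegal
(3,1): no bracket -> illegal
(3,2): no bracket -> illegal
(3,5): flips 1 -> legal
(4,2): flips 1 -> legal
(4,5): no bracket -> illegal
(5,2): no bracket -> illegal
(5,3): flips 2 -> legal
(6,3): no bracket -> illegal
(6,4): flips 1 -> legal
(6,5): no bracket -> illegal
W mobility = 7

Answer: B=4 W=7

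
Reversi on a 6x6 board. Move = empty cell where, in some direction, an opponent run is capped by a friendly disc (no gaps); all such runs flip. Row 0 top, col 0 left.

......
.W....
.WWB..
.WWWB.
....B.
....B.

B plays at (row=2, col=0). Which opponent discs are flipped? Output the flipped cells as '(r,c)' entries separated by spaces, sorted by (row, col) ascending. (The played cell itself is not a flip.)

Answer: (2,1) (2,2)

Derivation:
Dir NW: edge -> no flip
Dir N: first cell '.' (not opp) -> no flip
Dir NE: opp run (1,1), next='.' -> no flip
Dir W: edge -> no flip
Dir E: opp run (2,1) (2,2) capped by B -> flip
Dir SW: edge -> no flip
Dir S: first cell '.' (not opp) -> no flip
Dir SE: opp run (3,1), next='.' -> no flip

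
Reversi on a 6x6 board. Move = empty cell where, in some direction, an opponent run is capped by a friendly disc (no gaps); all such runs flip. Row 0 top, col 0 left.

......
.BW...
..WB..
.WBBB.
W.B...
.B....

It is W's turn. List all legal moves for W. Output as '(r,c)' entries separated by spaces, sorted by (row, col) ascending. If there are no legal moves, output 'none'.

(0,0): flips 1 -> legal
(0,1): no bracket -> illegal
(0,2): no bracket -> illegal
(1,0): flips 1 -> legal
(1,3): no bracket -> illegal
(1,4): no bracket -> illegal
(2,0): no bracket -> illegal
(2,1): no bracket -> illegal
(2,4): flips 1 -> legal
(2,5): no bracket -> illegal
(3,5): flips 3 -> legal
(4,1): no bracket -> illegal
(4,3): no bracket -> illegal
(4,4): flips 1 -> legal
(4,5): flips 2 -> legal
(5,0): no bracket -> illegal
(5,2): flips 2 -> legal
(5,3): flips 1 -> legal

Answer: (0,0) (1,0) (2,4) (3,5) (4,4) (4,5) (5,2) (5,3)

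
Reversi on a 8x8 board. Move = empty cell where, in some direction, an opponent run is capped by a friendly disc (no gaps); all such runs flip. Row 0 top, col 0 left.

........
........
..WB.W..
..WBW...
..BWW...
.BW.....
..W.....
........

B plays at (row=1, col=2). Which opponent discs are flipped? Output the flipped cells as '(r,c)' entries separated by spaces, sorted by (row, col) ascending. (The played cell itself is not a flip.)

Dir NW: first cell '.' (not opp) -> no flip
Dir N: first cell '.' (not opp) -> no flip
Dir NE: first cell '.' (not opp) -> no flip
Dir W: first cell '.' (not opp) -> no flip
Dir E: first cell '.' (not opp) -> no flip
Dir SW: first cell '.' (not opp) -> no flip
Dir S: opp run (2,2) (3,2) capped by B -> flip
Dir SE: first cell 'B' (not opp) -> no flip

Answer: (2,2) (3,2)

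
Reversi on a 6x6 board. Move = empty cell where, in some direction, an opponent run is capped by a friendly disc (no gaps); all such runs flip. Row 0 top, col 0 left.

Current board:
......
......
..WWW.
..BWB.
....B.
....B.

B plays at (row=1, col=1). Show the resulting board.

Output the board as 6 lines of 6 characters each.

Place B at (1,1); scan 8 dirs for brackets.
Dir NW: first cell '.' (not opp) -> no flip
Dir N: first cell '.' (not opp) -> no flip
Dir NE: first cell '.' (not opp) -> no flip
Dir W: first cell '.' (not opp) -> no flip
Dir E: first cell '.' (not opp) -> no flip
Dir SW: first cell '.' (not opp) -> no flip
Dir S: first cell '.' (not opp) -> no flip
Dir SE: opp run (2,2) (3,3) capped by B -> flip
All flips: (2,2) (3,3)

Answer: ......
.B....
..BWW.
..BBB.
....B.
....B.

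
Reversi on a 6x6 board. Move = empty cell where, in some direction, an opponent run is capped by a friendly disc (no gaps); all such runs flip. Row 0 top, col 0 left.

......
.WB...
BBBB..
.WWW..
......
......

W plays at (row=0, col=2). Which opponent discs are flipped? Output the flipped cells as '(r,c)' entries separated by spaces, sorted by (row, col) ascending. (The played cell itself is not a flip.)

Dir NW: edge -> no flip
Dir N: edge -> no flip
Dir NE: edge -> no flip
Dir W: first cell '.' (not opp) -> no flip
Dir E: first cell '.' (not opp) -> no flip
Dir SW: first cell 'W' (not opp) -> no flip
Dir S: opp run (1,2) (2,2) capped by W -> flip
Dir SE: first cell '.' (not opp) -> no flip

Answer: (1,2) (2,2)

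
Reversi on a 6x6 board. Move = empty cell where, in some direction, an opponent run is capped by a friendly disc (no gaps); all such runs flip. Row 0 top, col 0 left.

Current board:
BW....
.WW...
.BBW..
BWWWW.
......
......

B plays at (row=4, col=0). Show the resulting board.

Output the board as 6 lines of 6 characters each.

Place B at (4,0); scan 8 dirs for brackets.
Dir NW: edge -> no flip
Dir N: first cell 'B' (not opp) -> no flip
Dir NE: opp run (3,1) capped by B -> flip
Dir W: edge -> no flip
Dir E: first cell '.' (not opp) -> no flip
Dir SW: edge -> no flip
Dir S: first cell '.' (not opp) -> no flip
Dir SE: first cell '.' (not opp) -> no flip
All flips: (3,1)

Answer: BW....
.WW...
.BBW..
BBWWW.
B.....
......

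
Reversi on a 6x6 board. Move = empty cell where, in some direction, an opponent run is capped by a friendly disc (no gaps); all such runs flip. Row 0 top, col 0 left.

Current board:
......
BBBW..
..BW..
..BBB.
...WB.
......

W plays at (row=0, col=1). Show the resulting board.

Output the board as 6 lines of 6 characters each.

Answer: .W....
BBWW..
..BW..
..BBB.
...WB.
......

Derivation:
Place W at (0,1); scan 8 dirs for brackets.
Dir NW: edge -> no flip
Dir N: edge -> no flip
Dir NE: edge -> no flip
Dir W: first cell '.' (not opp) -> no flip
Dir E: first cell '.' (not opp) -> no flip
Dir SW: opp run (1,0), next=edge -> no flip
Dir S: opp run (1,1), next='.' -> no flip
Dir SE: opp run (1,2) capped by W -> flip
All flips: (1,2)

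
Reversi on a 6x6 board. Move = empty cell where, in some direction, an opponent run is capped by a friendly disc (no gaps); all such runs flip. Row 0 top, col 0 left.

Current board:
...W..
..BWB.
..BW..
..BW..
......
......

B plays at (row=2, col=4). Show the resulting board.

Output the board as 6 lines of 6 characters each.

Answer: ...W..
..BWB.
..BBB.
..BW..
......
......

Derivation:
Place B at (2,4); scan 8 dirs for brackets.
Dir NW: opp run (1,3), next='.' -> no flip
Dir N: first cell 'B' (not opp) -> no flip
Dir NE: first cell '.' (not opp) -> no flip
Dir W: opp run (2,3) capped by B -> flip
Dir E: first cell '.' (not opp) -> no flip
Dir SW: opp run (3,3), next='.' -> no flip
Dir S: first cell '.' (not opp) -> no flip
Dir SE: first cell '.' (not opp) -> no flip
All flips: (2,3)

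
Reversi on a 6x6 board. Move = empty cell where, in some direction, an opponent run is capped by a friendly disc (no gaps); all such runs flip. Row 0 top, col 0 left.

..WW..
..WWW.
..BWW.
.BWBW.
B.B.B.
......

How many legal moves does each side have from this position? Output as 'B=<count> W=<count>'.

-- B to move --
(0,1): no bracket -> illegal
(0,4): flips 4 -> legal
(0,5): no bracket -> illegal
(1,1): no bracket -> illegal
(1,5): flips 1 -> legal
(2,1): no bracket -> illegal
(2,5): flips 2 -> legal
(3,5): flips 1 -> legal
(4,1): no bracket -> illegal
(4,3): no bracket -> illegal
(4,5): no bracket -> illegal
B mobility = 4
-- W to move --
(1,1): no bracket -> illegal
(2,0): no bracket -> illegal
(2,1): flips 1 -> legal
(3,0): flips 1 -> legal
(3,5): no bracket -> illegal
(4,1): no bracket -> illegal
(4,3): flips 1 -> legal
(4,5): no bracket -> illegal
(5,0): no bracket -> illegal
(5,1): flips 2 -> legal
(5,2): flips 1 -> legal
(5,3): no bracket -> illegal
(5,4): flips 1 -> legal
(5,5): no bracket -> illegal
W mobility = 6

Answer: B=4 W=6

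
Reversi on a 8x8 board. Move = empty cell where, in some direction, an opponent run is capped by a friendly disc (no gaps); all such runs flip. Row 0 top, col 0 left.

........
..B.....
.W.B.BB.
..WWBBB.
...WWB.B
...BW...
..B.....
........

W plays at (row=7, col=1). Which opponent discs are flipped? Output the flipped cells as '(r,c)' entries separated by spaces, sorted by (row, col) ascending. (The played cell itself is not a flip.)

Answer: (5,3) (6,2)

Derivation:
Dir NW: first cell '.' (not opp) -> no flip
Dir N: first cell '.' (not opp) -> no flip
Dir NE: opp run (6,2) (5,3) capped by W -> flip
Dir W: first cell '.' (not opp) -> no flip
Dir E: first cell '.' (not opp) -> no flip
Dir SW: edge -> no flip
Dir S: edge -> no flip
Dir SE: edge -> no flip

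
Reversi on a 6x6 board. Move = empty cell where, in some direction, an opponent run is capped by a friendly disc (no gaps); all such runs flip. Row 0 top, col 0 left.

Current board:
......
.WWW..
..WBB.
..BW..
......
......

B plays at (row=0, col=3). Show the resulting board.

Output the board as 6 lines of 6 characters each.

Answer: ...B..
.WWB..
..WBB.
..BW..
......
......

Derivation:
Place B at (0,3); scan 8 dirs for brackets.
Dir NW: edge -> no flip
Dir N: edge -> no flip
Dir NE: edge -> no flip
Dir W: first cell '.' (not opp) -> no flip
Dir E: first cell '.' (not opp) -> no flip
Dir SW: opp run (1,2), next='.' -> no flip
Dir S: opp run (1,3) capped by B -> flip
Dir SE: first cell '.' (not opp) -> no flip
All flips: (1,3)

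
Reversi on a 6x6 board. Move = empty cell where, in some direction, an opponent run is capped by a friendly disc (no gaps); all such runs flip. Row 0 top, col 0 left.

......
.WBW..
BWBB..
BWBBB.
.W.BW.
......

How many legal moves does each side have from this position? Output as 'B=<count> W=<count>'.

-- B to move --
(0,0): flips 1 -> legal
(0,1): no bracket -> illegal
(0,2): flips 1 -> legal
(0,3): flips 1 -> legal
(0,4): flips 1 -> legal
(1,0): flips 2 -> legal
(1,4): flips 1 -> legal
(2,4): no bracket -> illegal
(3,5): no bracket -> illegal
(4,0): flips 1 -> legal
(4,2): flips 1 -> legal
(4,5): flips 1 -> legal
(5,0): flips 1 -> legal
(5,1): no bracket -> illegal
(5,2): flips 1 -> legal
(5,3): no bracket -> illegal
(5,4): flips 1 -> legal
(5,5): flips 1 -> legal
B mobility = 13
-- W to move --
(0,1): no bracket -> illegal
(0,2): no bracket -> illegal
(0,3): flips 1 -> legal
(1,0): no bracket -> illegal
(1,4): flips 2 -> legal
(2,4): flips 3 -> legal
(2,5): no bracket -> illegal
(3,5): flips 3 -> legal
(4,0): no bracket -> illegal
(4,2): flips 1 -> legal
(4,5): no bracket -> illegal
(5,2): no bracket -> illegal
(5,3): flips 3 -> legal
(5,4): flips 2 -> legal
W mobility = 7

Answer: B=13 W=7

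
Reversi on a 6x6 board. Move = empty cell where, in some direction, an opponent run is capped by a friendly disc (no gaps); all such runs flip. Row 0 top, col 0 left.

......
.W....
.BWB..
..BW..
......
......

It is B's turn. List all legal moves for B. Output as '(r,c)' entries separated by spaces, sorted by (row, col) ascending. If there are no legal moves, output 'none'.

(0,0): no bracket -> illegal
(0,1): flips 1 -> legal
(0,2): no bracket -> illegal
(1,0): no bracket -> illegal
(1,2): flips 1 -> legal
(1,3): no bracket -> illegal
(2,0): no bracket -> illegal
(2,4): no bracket -> illegal
(3,1): no bracket -> illegal
(3,4): flips 1 -> legal
(4,2): no bracket -> illegal
(4,3): flips 1 -> legal
(4,4): no bracket -> illegal

Answer: (0,1) (1,2) (3,4) (4,3)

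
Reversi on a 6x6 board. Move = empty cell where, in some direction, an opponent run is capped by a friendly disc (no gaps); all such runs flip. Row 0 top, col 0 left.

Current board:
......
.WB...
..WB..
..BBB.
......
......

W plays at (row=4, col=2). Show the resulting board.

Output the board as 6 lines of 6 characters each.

Place W at (4,2); scan 8 dirs for brackets.
Dir NW: first cell '.' (not opp) -> no flip
Dir N: opp run (3,2) capped by W -> flip
Dir NE: opp run (3,3), next='.' -> no flip
Dir W: first cell '.' (not opp) -> no flip
Dir E: first cell '.' (not opp) -> no flip
Dir SW: first cell '.' (not opp) -> no flip
Dir S: first cell '.' (not opp) -> no flip
Dir SE: first cell '.' (not opp) -> no flip
All flips: (3,2)

Answer: ......
.WB...
..WB..
..WBB.
..W...
......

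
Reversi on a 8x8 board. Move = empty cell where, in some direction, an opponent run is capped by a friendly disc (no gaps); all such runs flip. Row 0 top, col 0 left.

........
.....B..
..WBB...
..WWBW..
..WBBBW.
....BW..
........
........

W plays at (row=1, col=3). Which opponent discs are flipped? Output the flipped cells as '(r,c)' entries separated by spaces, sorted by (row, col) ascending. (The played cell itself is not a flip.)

Answer: (2,3) (2,4)

Derivation:
Dir NW: first cell '.' (not opp) -> no flip
Dir N: first cell '.' (not opp) -> no flip
Dir NE: first cell '.' (not opp) -> no flip
Dir W: first cell '.' (not opp) -> no flip
Dir E: first cell '.' (not opp) -> no flip
Dir SW: first cell 'W' (not opp) -> no flip
Dir S: opp run (2,3) capped by W -> flip
Dir SE: opp run (2,4) capped by W -> flip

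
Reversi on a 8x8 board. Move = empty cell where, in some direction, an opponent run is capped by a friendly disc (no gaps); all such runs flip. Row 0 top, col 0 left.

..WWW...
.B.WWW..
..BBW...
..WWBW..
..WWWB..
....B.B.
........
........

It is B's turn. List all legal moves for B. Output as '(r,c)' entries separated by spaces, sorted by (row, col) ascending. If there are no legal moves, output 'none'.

Answer: (0,5) (2,1) (2,5) (3,1) (3,6) (4,1) (5,2) (5,3) (5,5)

Derivation:
(0,1): no bracket -> illegal
(0,5): flips 1 -> legal
(0,6): no bracket -> illegal
(1,2): no bracket -> illegal
(1,6): no bracket -> illegal
(2,1): flips 2 -> legal
(2,5): flips 2 -> legal
(2,6): no bracket -> illegal
(3,1): flips 2 -> legal
(3,6): flips 1 -> legal
(4,1): flips 4 -> legal
(4,6): no bracket -> illegal
(5,1): no bracket -> illegal
(5,2): flips 3 -> legal
(5,3): flips 2 -> legal
(5,5): flips 2 -> legal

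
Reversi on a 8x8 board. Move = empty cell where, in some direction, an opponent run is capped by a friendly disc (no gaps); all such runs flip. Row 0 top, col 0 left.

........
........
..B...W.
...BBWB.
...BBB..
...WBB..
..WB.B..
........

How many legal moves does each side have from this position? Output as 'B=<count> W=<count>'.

Answer: B=6 W=8

Derivation:
-- B to move --
(1,5): no bracket -> illegal
(1,6): flips 1 -> legal
(1,7): flips 2 -> legal
(2,4): no bracket -> illegal
(2,5): flips 1 -> legal
(2,7): no bracket -> illegal
(3,7): no bracket -> illegal
(4,2): no bracket -> illegal
(4,6): no bracket -> illegal
(5,1): no bracket -> illegal
(5,2): flips 1 -> legal
(6,1): flips 1 -> legal
(6,4): no bracket -> illegal
(7,1): flips 2 -> legal
(7,2): no bracket -> illegal
(7,3): no bracket -> illegal
B mobility = 6
-- W to move --
(1,1): no bracket -> illegal
(1,2): no bracket -> illegal
(1,3): no bracket -> illegal
(2,1): no bracket -> illegal
(2,3): flips 2 -> legal
(2,4): no bracket -> illegal
(2,5): no bracket -> illegal
(2,7): no bracket -> illegal
(3,1): no bracket -> illegal
(3,2): flips 2 -> legal
(3,7): flips 1 -> legal
(4,2): no bracket -> illegal
(4,6): flips 1 -> legal
(4,7): no bracket -> illegal
(5,2): no bracket -> illegal
(5,6): flips 2 -> legal
(6,4): flips 1 -> legal
(6,6): no bracket -> illegal
(7,2): no bracket -> illegal
(7,3): flips 1 -> legal
(7,4): no bracket -> illegal
(7,5): flips 3 -> legal
(7,6): no bracket -> illegal
W mobility = 8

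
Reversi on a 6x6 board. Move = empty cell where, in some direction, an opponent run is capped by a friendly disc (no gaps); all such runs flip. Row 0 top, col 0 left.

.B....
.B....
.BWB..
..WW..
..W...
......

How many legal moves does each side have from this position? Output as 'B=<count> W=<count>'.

Answer: B=3 W=6

Derivation:
-- B to move --
(1,2): no bracket -> illegal
(1,3): no bracket -> illegal
(2,4): no bracket -> illegal
(3,1): no bracket -> illegal
(3,4): no bracket -> illegal
(4,1): flips 1 -> legal
(4,3): flips 2 -> legal
(4,4): flips 2 -> legal
(5,1): no bracket -> illegal
(5,2): no bracket -> illegal
(5,3): no bracket -> illegal
B mobility = 3
-- W to move --
(0,0): flips 1 -> legal
(0,2): no bracket -> illegal
(1,0): flips 1 -> legal
(1,2): no bracket -> illegal
(1,3): flips 1 -> legal
(1,4): flips 1 -> legal
(2,0): flips 1 -> legal
(2,4): flips 1 -> legal
(3,0): no bracket -> illegal
(3,1): no bracket -> illegal
(3,4): no bracket -> illegal
W mobility = 6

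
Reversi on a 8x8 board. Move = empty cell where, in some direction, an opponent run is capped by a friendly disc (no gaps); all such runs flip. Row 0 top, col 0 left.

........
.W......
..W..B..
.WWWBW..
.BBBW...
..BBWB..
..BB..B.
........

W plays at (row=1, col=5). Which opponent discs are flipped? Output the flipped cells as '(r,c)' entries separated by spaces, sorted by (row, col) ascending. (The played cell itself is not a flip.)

Answer: (2,5)

Derivation:
Dir NW: first cell '.' (not opp) -> no flip
Dir N: first cell '.' (not opp) -> no flip
Dir NE: first cell '.' (not opp) -> no flip
Dir W: first cell '.' (not opp) -> no flip
Dir E: first cell '.' (not opp) -> no flip
Dir SW: first cell '.' (not opp) -> no flip
Dir S: opp run (2,5) capped by W -> flip
Dir SE: first cell '.' (not opp) -> no flip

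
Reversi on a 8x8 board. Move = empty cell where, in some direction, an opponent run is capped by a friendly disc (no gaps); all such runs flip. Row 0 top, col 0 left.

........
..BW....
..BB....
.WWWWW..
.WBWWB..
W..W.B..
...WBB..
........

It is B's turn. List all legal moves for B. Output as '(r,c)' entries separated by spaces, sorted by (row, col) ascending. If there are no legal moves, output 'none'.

Answer: (0,3) (0,4) (1,4) (2,0) (2,4) (2,5) (4,0) (6,2) (7,3)

Derivation:
(0,2): no bracket -> illegal
(0,3): flips 1 -> legal
(0,4): flips 1 -> legal
(1,4): flips 1 -> legal
(2,0): flips 1 -> legal
(2,1): no bracket -> illegal
(2,4): flips 1 -> legal
(2,5): flips 1 -> legal
(2,6): no bracket -> illegal
(3,0): no bracket -> illegal
(3,6): no bracket -> illegal
(4,0): flips 2 -> legal
(4,6): no bracket -> illegal
(5,1): no bracket -> illegal
(5,2): no bracket -> illegal
(5,4): no bracket -> illegal
(6,0): no bracket -> illegal
(6,1): no bracket -> illegal
(6,2): flips 1 -> legal
(7,2): no bracket -> illegal
(7,3): flips 4 -> legal
(7,4): no bracket -> illegal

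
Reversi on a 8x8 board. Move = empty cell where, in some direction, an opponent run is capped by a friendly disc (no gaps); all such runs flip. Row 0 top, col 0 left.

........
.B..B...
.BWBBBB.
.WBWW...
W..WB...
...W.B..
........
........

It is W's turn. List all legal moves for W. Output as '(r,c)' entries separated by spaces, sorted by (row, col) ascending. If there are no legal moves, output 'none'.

Answer: (0,0) (0,1) (0,4) (1,0) (1,2) (1,3) (1,5) (1,6) (2,0) (2,7) (3,5) (4,2) (4,5) (5,4) (6,6)

Derivation:
(0,0): flips 1 -> legal
(0,1): flips 2 -> legal
(0,2): no bracket -> illegal
(0,3): no bracket -> illegal
(0,4): flips 2 -> legal
(0,5): no bracket -> illegal
(1,0): flips 2 -> legal
(1,2): flips 1 -> legal
(1,3): flips 1 -> legal
(1,5): flips 1 -> legal
(1,6): flips 1 -> legal
(1,7): no bracket -> illegal
(2,0): flips 1 -> legal
(2,7): flips 4 -> legal
(3,0): no bracket -> illegal
(3,5): flips 1 -> legal
(3,6): no bracket -> illegal
(3,7): no bracket -> illegal
(4,1): no bracket -> illegal
(4,2): flips 1 -> legal
(4,5): flips 1 -> legal
(4,6): no bracket -> illegal
(5,4): flips 1 -> legal
(5,6): no bracket -> illegal
(6,4): no bracket -> illegal
(6,5): no bracket -> illegal
(6,6): flips 2 -> legal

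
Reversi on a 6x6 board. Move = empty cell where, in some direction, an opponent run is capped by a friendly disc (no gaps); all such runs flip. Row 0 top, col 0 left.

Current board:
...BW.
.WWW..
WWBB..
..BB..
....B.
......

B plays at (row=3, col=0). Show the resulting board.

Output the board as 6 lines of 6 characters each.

Answer: ...BW.
.WBW..
WBBB..
B.BB..
....B.
......

Derivation:
Place B at (3,0); scan 8 dirs for brackets.
Dir NW: edge -> no flip
Dir N: opp run (2,0), next='.' -> no flip
Dir NE: opp run (2,1) (1,2) capped by B -> flip
Dir W: edge -> no flip
Dir E: first cell '.' (not opp) -> no flip
Dir SW: edge -> no flip
Dir S: first cell '.' (not opp) -> no flip
Dir SE: first cell '.' (not opp) -> no flip
All flips: (1,2) (2,1)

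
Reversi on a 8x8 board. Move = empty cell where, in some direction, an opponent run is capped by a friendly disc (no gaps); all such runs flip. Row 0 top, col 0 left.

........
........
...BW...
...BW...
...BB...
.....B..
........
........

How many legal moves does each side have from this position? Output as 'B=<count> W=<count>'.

-- B to move --
(1,3): no bracket -> illegal
(1,4): flips 2 -> legal
(1,5): flips 1 -> legal
(2,5): flips 2 -> legal
(3,5): flips 1 -> legal
(4,5): flips 1 -> legal
B mobility = 5
-- W to move --
(1,2): flips 1 -> legal
(1,3): no bracket -> illegal
(1,4): no bracket -> illegal
(2,2): flips 1 -> legal
(3,2): flips 1 -> legal
(3,5): no bracket -> illegal
(4,2): flips 1 -> legal
(4,5): no bracket -> illegal
(4,6): no bracket -> illegal
(5,2): flips 1 -> legal
(5,3): no bracket -> illegal
(5,4): flips 1 -> legal
(5,6): no bracket -> illegal
(6,4): no bracket -> illegal
(6,5): no bracket -> illegal
(6,6): no bracket -> illegal
W mobility = 6

Answer: B=5 W=6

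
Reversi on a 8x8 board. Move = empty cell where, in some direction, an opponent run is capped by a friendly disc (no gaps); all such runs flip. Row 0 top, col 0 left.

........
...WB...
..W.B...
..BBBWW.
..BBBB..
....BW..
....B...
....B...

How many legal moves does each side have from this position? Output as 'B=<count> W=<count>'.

-- B to move --
(0,2): flips 1 -> legal
(0,3): no bracket -> illegal
(0,4): no bracket -> illegal
(1,1): flips 1 -> legal
(1,2): flips 2 -> legal
(2,1): no bracket -> illegal
(2,3): no bracket -> illegal
(2,5): flips 1 -> legal
(2,6): flips 1 -> legal
(2,7): flips 1 -> legal
(3,1): no bracket -> illegal
(3,7): flips 2 -> legal
(4,6): flips 2 -> legal
(4,7): no bracket -> illegal
(5,6): flips 1 -> legal
(6,5): flips 1 -> legal
(6,6): flips 1 -> legal
B mobility = 11
-- W to move --
(0,3): no bracket -> illegal
(0,4): no bracket -> illegal
(0,5): no bracket -> illegal
(1,5): flips 1 -> legal
(2,1): no bracket -> illegal
(2,3): no bracket -> illegal
(2,5): no bracket -> illegal
(3,1): flips 3 -> legal
(4,1): no bracket -> illegal
(4,6): no bracket -> illegal
(5,1): no bracket -> illegal
(5,2): flips 2 -> legal
(5,3): flips 2 -> legal
(5,6): no bracket -> illegal
(6,3): flips 2 -> legal
(6,5): no bracket -> illegal
(7,3): flips 1 -> legal
(7,5): no bracket -> illegal
W mobility = 6

Answer: B=11 W=6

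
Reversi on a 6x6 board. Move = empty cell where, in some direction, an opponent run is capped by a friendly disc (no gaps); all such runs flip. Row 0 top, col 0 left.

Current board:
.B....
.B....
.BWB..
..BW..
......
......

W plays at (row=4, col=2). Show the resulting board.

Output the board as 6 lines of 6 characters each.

Answer: .B....
.B....
.BWB..
..WW..
..W...
......

Derivation:
Place W at (4,2); scan 8 dirs for brackets.
Dir NW: first cell '.' (not opp) -> no flip
Dir N: opp run (3,2) capped by W -> flip
Dir NE: first cell 'W' (not opp) -> no flip
Dir W: first cell '.' (not opp) -> no flip
Dir E: first cell '.' (not opp) -> no flip
Dir SW: first cell '.' (not opp) -> no flip
Dir S: first cell '.' (not opp) -> no flip
Dir SE: first cell '.' (not opp) -> no flip
All flips: (3,2)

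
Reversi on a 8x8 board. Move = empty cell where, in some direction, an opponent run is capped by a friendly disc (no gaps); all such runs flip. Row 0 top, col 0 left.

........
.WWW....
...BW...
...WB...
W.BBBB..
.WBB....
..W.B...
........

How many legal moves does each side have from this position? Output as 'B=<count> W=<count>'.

Answer: B=11 W=7

Derivation:
-- B to move --
(0,0): no bracket -> illegal
(0,1): flips 1 -> legal
(0,2): no bracket -> illegal
(0,3): flips 1 -> legal
(0,4): no bracket -> illegal
(1,0): no bracket -> illegal
(1,4): flips 1 -> legal
(1,5): flips 2 -> legal
(2,0): no bracket -> illegal
(2,1): no bracket -> illegal
(2,2): flips 1 -> legal
(2,5): flips 1 -> legal
(3,0): no bracket -> illegal
(3,1): no bracket -> illegal
(3,2): flips 1 -> legal
(3,5): no bracket -> illegal
(4,1): no bracket -> illegal
(5,0): flips 1 -> legal
(6,0): flips 1 -> legal
(6,1): no bracket -> illegal
(6,3): no bracket -> illegal
(7,1): flips 1 -> legal
(7,2): flips 1 -> legal
(7,3): no bracket -> illegal
B mobility = 11
-- W to move --
(1,4): no bracket -> illegal
(2,2): flips 1 -> legal
(2,5): no bracket -> illegal
(3,1): no bracket -> illegal
(3,2): flips 2 -> legal
(3,5): flips 3 -> legal
(3,6): no bracket -> illegal
(4,1): no bracket -> illegal
(4,6): no bracket -> illegal
(5,4): flips 4 -> legal
(5,5): flips 1 -> legal
(5,6): flips 3 -> legal
(6,1): no bracket -> illegal
(6,3): flips 2 -> legal
(6,5): no bracket -> illegal
(7,3): no bracket -> illegal
(7,4): no bracket -> illegal
(7,5): no bracket -> illegal
W mobility = 7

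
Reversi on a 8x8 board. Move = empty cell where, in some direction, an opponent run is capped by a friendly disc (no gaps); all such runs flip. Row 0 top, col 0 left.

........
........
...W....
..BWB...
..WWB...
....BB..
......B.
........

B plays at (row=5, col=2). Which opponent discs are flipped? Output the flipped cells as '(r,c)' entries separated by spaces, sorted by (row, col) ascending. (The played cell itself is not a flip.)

Dir NW: first cell '.' (not opp) -> no flip
Dir N: opp run (4,2) capped by B -> flip
Dir NE: opp run (4,3) capped by B -> flip
Dir W: first cell '.' (not opp) -> no flip
Dir E: first cell '.' (not opp) -> no flip
Dir SW: first cell '.' (not opp) -> no flip
Dir S: first cell '.' (not opp) -> no flip
Dir SE: first cell '.' (not opp) -> no flip

Answer: (4,2) (4,3)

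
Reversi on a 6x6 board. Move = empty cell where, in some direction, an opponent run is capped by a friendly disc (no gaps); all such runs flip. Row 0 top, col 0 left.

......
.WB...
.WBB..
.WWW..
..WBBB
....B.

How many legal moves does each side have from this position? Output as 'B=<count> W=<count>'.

Answer: B=7 W=7

Derivation:
-- B to move --
(0,0): flips 1 -> legal
(0,1): no bracket -> illegal
(0,2): no bracket -> illegal
(1,0): flips 3 -> legal
(2,0): flips 1 -> legal
(2,4): no bracket -> illegal
(3,0): flips 1 -> legal
(3,4): no bracket -> illegal
(4,0): flips 1 -> legal
(4,1): flips 2 -> legal
(5,1): no bracket -> illegal
(5,2): flips 2 -> legal
(5,3): no bracket -> illegal
B mobility = 7
-- W to move --
(0,1): no bracket -> illegal
(0,2): flips 2 -> legal
(0,3): flips 1 -> legal
(1,3): flips 3 -> legal
(1,4): flips 1 -> legal
(2,4): flips 2 -> legal
(3,4): no bracket -> illegal
(3,5): no bracket -> illegal
(5,2): no bracket -> illegal
(5,3): flips 1 -> legal
(5,5): flips 1 -> legal
W mobility = 7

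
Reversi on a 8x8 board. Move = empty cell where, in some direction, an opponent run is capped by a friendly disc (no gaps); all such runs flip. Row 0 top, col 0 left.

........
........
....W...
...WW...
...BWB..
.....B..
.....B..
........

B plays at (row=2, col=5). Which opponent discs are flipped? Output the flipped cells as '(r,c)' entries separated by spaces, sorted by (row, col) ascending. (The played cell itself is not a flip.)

Dir NW: first cell '.' (not opp) -> no flip
Dir N: first cell '.' (not opp) -> no flip
Dir NE: first cell '.' (not opp) -> no flip
Dir W: opp run (2,4), next='.' -> no flip
Dir E: first cell '.' (not opp) -> no flip
Dir SW: opp run (3,4) capped by B -> flip
Dir S: first cell '.' (not opp) -> no flip
Dir SE: first cell '.' (not opp) -> no flip

Answer: (3,4)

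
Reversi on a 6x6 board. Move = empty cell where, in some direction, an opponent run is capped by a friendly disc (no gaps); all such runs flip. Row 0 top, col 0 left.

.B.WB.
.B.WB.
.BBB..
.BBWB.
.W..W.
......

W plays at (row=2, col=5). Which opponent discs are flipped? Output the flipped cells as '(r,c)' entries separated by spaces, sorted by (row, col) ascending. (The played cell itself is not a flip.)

Dir NW: opp run (1,4) capped by W -> flip
Dir N: first cell '.' (not opp) -> no flip
Dir NE: edge -> no flip
Dir W: first cell '.' (not opp) -> no flip
Dir E: edge -> no flip
Dir SW: opp run (3,4), next='.' -> no flip
Dir S: first cell '.' (not opp) -> no flip
Dir SE: edge -> no flip

Answer: (1,4)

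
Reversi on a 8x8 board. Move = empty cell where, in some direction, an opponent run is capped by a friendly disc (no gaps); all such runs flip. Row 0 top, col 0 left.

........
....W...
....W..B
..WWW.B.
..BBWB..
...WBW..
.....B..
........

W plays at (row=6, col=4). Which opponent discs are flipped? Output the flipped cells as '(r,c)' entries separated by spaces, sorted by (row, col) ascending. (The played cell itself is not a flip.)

Answer: (5,4)

Derivation:
Dir NW: first cell 'W' (not opp) -> no flip
Dir N: opp run (5,4) capped by W -> flip
Dir NE: first cell 'W' (not opp) -> no flip
Dir W: first cell '.' (not opp) -> no flip
Dir E: opp run (6,5), next='.' -> no flip
Dir SW: first cell '.' (not opp) -> no flip
Dir S: first cell '.' (not opp) -> no flip
Dir SE: first cell '.' (not opp) -> no flip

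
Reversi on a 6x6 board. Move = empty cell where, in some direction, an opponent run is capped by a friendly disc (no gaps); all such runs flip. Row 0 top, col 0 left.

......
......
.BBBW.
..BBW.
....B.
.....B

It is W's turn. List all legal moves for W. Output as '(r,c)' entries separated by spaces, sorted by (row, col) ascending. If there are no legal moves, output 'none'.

Answer: (1,2) (2,0) (3,1) (4,2) (5,4)

Derivation:
(1,0): no bracket -> illegal
(1,1): no bracket -> illegal
(1,2): flips 1 -> legal
(1,3): no bracket -> illegal
(1,4): no bracket -> illegal
(2,0): flips 3 -> legal
(3,0): no bracket -> illegal
(3,1): flips 2 -> legal
(3,5): no bracket -> illegal
(4,1): no bracket -> illegal
(4,2): flips 1 -> legal
(4,3): no bracket -> illegal
(4,5): no bracket -> illegal
(5,3): no bracket -> illegal
(5,4): flips 1 -> legal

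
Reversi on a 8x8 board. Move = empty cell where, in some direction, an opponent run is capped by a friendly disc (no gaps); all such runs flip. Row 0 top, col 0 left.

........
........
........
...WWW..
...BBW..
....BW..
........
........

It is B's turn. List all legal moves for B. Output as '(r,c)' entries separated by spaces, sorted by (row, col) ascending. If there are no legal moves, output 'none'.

(2,2): flips 1 -> legal
(2,3): flips 1 -> legal
(2,4): flips 1 -> legal
(2,5): flips 1 -> legal
(2,6): flips 1 -> legal
(3,2): no bracket -> illegal
(3,6): flips 1 -> legal
(4,2): no bracket -> illegal
(4,6): flips 1 -> legal
(5,6): flips 1 -> legal
(6,4): no bracket -> illegal
(6,5): no bracket -> illegal
(6,6): flips 1 -> legal

Answer: (2,2) (2,3) (2,4) (2,5) (2,6) (3,6) (4,6) (5,6) (6,6)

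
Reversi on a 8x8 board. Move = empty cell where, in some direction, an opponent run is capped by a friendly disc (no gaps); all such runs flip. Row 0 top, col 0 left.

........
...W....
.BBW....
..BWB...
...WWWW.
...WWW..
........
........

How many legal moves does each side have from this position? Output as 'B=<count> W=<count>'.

-- B to move --
(0,2): no bracket -> illegal
(0,3): no bracket -> illegal
(0,4): flips 1 -> legal
(1,2): flips 1 -> legal
(1,4): flips 1 -> legal
(2,4): flips 1 -> legal
(3,5): no bracket -> illegal
(3,6): no bracket -> illegal
(3,7): no bracket -> illegal
(4,2): no bracket -> illegal
(4,7): no bracket -> illegal
(5,2): flips 1 -> legal
(5,6): flips 1 -> legal
(5,7): no bracket -> illegal
(6,2): no bracket -> illegal
(6,3): no bracket -> illegal
(6,4): flips 2 -> legal
(6,5): flips 2 -> legal
(6,6): flips 3 -> legal
B mobility = 9
-- W to move --
(1,0): flips 2 -> legal
(1,1): flips 1 -> legal
(1,2): no bracket -> illegal
(2,0): flips 2 -> legal
(2,4): flips 1 -> legal
(2,5): flips 1 -> legal
(3,0): no bracket -> illegal
(3,1): flips 2 -> legal
(3,5): flips 1 -> legal
(4,1): flips 1 -> legal
(4,2): no bracket -> illegal
W mobility = 8

Answer: B=9 W=8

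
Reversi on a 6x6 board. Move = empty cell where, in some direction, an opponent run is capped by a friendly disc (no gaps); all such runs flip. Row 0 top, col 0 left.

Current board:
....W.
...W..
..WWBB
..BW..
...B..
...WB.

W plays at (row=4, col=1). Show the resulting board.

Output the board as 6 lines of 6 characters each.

Answer: ....W.
...W..
..WWBB
..WW..
.W.B..
...WB.

Derivation:
Place W at (4,1); scan 8 dirs for brackets.
Dir NW: first cell '.' (not opp) -> no flip
Dir N: first cell '.' (not opp) -> no flip
Dir NE: opp run (3,2) capped by W -> flip
Dir W: first cell '.' (not opp) -> no flip
Dir E: first cell '.' (not opp) -> no flip
Dir SW: first cell '.' (not opp) -> no flip
Dir S: first cell '.' (not opp) -> no flip
Dir SE: first cell '.' (not opp) -> no flip
All flips: (3,2)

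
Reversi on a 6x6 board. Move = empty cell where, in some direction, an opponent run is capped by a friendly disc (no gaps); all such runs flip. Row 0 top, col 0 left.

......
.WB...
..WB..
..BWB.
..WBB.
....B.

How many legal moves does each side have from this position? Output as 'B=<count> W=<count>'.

-- B to move --
(0,0): flips 3 -> legal
(0,1): no bracket -> illegal
(0,2): no bracket -> illegal
(1,0): flips 1 -> legal
(1,3): no bracket -> illegal
(2,0): no bracket -> illegal
(2,1): flips 1 -> legal
(2,4): no bracket -> illegal
(3,1): no bracket -> illegal
(4,1): flips 1 -> legal
(5,1): no bracket -> illegal
(5,2): flips 1 -> legal
(5,3): no bracket -> illegal
B mobility = 5
-- W to move --
(0,1): no bracket -> illegal
(0,2): flips 1 -> legal
(0,3): no bracket -> illegal
(1,3): flips 2 -> legal
(1,4): no bracket -> illegal
(2,1): no bracket -> illegal
(2,4): flips 1 -> legal
(2,5): no bracket -> illegal
(3,1): flips 1 -> legal
(3,5): flips 1 -> legal
(4,1): no bracket -> illegal
(4,5): flips 2 -> legal
(5,2): no bracket -> illegal
(5,3): flips 1 -> legal
(5,5): flips 1 -> legal
W mobility = 8

Answer: B=5 W=8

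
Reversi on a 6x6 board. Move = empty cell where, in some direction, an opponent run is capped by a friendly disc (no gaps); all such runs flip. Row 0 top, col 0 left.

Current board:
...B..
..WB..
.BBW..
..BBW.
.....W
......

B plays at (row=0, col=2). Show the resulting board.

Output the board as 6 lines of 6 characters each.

Answer: ..BB..
..BB..
.BBW..
..BBW.
.....W
......

Derivation:
Place B at (0,2); scan 8 dirs for brackets.
Dir NW: edge -> no flip
Dir N: edge -> no flip
Dir NE: edge -> no flip
Dir W: first cell '.' (not opp) -> no flip
Dir E: first cell 'B' (not opp) -> no flip
Dir SW: first cell '.' (not opp) -> no flip
Dir S: opp run (1,2) capped by B -> flip
Dir SE: first cell 'B' (not opp) -> no flip
All flips: (1,2)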